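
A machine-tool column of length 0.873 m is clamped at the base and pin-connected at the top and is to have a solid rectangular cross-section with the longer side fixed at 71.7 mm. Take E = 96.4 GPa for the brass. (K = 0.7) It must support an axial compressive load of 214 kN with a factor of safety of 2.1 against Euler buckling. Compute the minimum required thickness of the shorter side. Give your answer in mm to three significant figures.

Required P_cr = n·P = 2.1 × 214 = 449.4 kN
L_e = K·L = 0.7 × 0.873 = 0.6111 m
Required I = P_cr·L_e²/(π²E) = 4.494×10^5 × 0.6111² / (π² × 9.64×10^10) = 1.764×10^-7 m⁴
I_req = 1.764×10^5 mm⁴
Rectangle, weak axis: I_min = h·b³/12 with h = 71.7 mm fixed  ⇒  b = (12I/h)^(1/3) = 30.9 mm

b ≈ 30.9 mm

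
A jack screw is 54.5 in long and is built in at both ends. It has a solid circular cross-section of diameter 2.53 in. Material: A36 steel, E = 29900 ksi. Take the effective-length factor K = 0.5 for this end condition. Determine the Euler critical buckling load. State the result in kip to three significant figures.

I = πd⁴/64 = π×2.53⁴/64 = 2.011 in⁴
Effective length L_e = K·L = 0.5 × 54.5 = 27.25 in
P_cr = π²EI / L_e² = π² × 29900×10³ × 2.011 / 27.25² = 7.993×10^5 lb

P_cr ≈ 799 kip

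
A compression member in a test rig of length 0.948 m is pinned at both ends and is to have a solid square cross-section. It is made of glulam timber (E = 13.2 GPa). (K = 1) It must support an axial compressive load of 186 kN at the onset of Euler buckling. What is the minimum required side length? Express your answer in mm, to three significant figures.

L_e = K·L = 1 × 0.948 = 0.9480 m
Required I = P_cr·L_e²/(π²E) = 1.860×10^5 × 0.9480² / (π² × 1.32×10^10) = 1.283×10^-6 m⁴
I_req = 1.283×10^6 mm⁴
Solid square: I = a⁴/12  ⇒  a = (12I)^(1/4) = (12×1.283×10^6)^(1/4) = 62.6 mm

a ≈ 62.6 mm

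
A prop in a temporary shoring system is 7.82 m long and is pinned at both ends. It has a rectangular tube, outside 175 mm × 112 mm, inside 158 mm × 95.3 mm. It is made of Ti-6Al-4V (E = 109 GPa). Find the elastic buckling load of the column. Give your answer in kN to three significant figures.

P_cr ≈ 160 kN

Weak-axis I_min = (h_o·b_o³ − h_i·b_i³)/12 with b_o = 112, b_i = 95.30 mm (shorter outer/inner sides).
I_min = (175×112³ − 158.0×95.30³)/12 = 9.092×10^6 mm⁴
I = 9.092×10^6 mm⁴ = 9.092×10^-6 m⁴
Effective length L_e = K·L = 1 × 7.82 = 7.820 m
P_cr = π²EI / L_e² = π² × 109×10⁹ × 9.092×10^-6 / 7.820² = 1.600×10^5 N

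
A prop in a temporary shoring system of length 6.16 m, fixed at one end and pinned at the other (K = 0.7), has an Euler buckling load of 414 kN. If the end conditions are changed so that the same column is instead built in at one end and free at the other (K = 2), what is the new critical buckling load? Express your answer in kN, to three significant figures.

P_cr ∝ 1/K², so P_cr,new = P_cr,old × (K_old/K_new)² = 414 × (0.7/2)²
= 414 × 0.1225 = 50.7 kN

P_cr ≈ 50.7 kN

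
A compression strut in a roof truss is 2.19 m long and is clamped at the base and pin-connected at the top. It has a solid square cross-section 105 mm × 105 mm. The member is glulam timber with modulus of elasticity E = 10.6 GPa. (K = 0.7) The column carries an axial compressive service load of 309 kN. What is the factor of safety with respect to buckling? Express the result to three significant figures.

I = a⁴/12 = 105⁴/12 = 1.013×10^7 mm⁴
I = 1.013×10^7 mm⁴ = 1.013×10^-5 m⁴
Effective length L_e = K·L = 0.7 × 2.19 = 1.533 m
P_cr = π²EI / L_e² = π² × 10.6×10⁹ × 1.013×10^-5 / 1.533² = 4.509×10^5 N
Factor of safety n = P_cr / P = 450.92 / 309 = 1.46

n ≈ 1.46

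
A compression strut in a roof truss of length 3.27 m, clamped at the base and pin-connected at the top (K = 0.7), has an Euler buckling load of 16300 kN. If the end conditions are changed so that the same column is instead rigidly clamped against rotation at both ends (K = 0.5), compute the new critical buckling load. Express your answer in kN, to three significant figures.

P_cr ∝ 1/K², so P_cr,new = P_cr,old × (K_old/K_new)² = 16300 × (0.7/0.5)²
= 16300 × 1.960 = 31900 kN

P_cr ≈ 31900 kN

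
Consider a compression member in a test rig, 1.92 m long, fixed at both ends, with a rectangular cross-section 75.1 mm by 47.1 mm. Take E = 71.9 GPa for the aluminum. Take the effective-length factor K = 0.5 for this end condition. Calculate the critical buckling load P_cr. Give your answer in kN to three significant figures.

P_cr ≈ 504 kN

Buckling occurs about the weak axis: I_min = h·b³/12 with b = 47.1 mm (the shorter side).
I_min = 75.1×47.1³/12 = 6.539×10^5 mm⁴
I = 6.539×10^5 mm⁴ = 6.539×10^-7 m⁴
Effective length L_e = K·L = 0.5 × 1.92 = 0.9600 m
P_cr = π²EI / L_e² = π² × 71.9×10⁹ × 6.539×10^-7 / 0.9600² = 5.035×10^5 N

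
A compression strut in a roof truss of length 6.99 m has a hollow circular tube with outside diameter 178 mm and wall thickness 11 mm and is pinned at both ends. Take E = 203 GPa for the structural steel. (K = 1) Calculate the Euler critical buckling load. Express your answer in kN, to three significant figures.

Inner diameter d_i = 178 − 2×11 = 156.0 mm
I = π(d_o⁴ − d_i⁴)/64 = π(178⁴ − 156.0⁴)/64 = 2.021×10^7 mm⁴
I = 2.021×10^7 mm⁴ = 2.021×10^-5 m⁴
Effective length L_e = K·L = 1 × 6.99 = 6.990 m
P_cr = π²EI / L_e² = π² × 203×10⁹ × 2.021×10^-5 / 6.990² = 8.286×10^5 N

P_cr ≈ 829 kN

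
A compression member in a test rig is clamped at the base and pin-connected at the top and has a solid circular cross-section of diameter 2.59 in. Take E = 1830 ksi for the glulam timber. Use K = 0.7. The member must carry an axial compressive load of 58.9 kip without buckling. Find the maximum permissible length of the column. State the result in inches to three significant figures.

I = πd⁴/64 = π×2.59⁴/64 = 2.209 in⁴
At the buckling limit P_cr = P = 5.890×10^4 lb
From P_cr = π²EI/(K·L)²:  L = (1/K)·√(π²EI/P_cr) = (1/0.7)·√(π²×1.83×10^6×2.209/5.890×10^4)
L = 37.2 in

L_max ≈ 37.2 in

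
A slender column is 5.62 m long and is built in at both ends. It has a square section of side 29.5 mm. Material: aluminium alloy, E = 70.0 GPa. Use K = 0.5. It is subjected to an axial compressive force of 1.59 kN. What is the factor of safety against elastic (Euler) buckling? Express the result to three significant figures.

n ≈ 3.47

I = a⁴/12 = 29.5⁴/12 = 6.311×10^4 mm⁴
I = 6.311×10^4 mm⁴ = 6.311×10^-8 m⁴
Effective length L_e = K·L = 0.5 × 5.62 = 2.810 m
P_cr = π²EI / L_e² = π² × 70.0×10⁹ × 6.311×10^-8 / 2.810² = 5.522×10^3 N
Factor of safety n = P_cr / P = 5.5219 / 1.59 = 3.47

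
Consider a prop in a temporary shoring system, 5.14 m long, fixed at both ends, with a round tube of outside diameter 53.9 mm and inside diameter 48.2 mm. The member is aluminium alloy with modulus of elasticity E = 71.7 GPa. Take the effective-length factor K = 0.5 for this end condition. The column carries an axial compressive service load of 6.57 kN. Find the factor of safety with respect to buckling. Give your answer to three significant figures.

d_o = 53.9 mm, d_i = 48.2 mm
I = π(d_o⁴ − d_i⁴)/64 = π(53.9⁴ − 48.20⁴)/64 = 1.494×10^5 mm⁴
I = 1.494×10^5 mm⁴ = 1.494×10^-7 m⁴
Effective length L_e = K·L = 0.5 × 5.14 = 2.570 m
P_cr = π²EI / L_e² = π² × 71.7×10⁹ × 1.494×10^-7 / 2.570² = 1.600×10^4 N
Factor of safety n = P_cr / P = 16.003 / 6.57 = 2.44

n ≈ 2.44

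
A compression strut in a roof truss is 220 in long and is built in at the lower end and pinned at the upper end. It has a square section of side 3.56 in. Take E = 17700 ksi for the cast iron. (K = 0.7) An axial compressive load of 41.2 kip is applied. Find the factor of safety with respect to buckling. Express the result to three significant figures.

I = a⁴/12 = 3.56⁴/12 = 13.39 in⁴
Effective length L_e = K·L = 0.7 × 220 = 154.0 in
P_cr = π²EI / L_e² = π² × 17700×10³ × 13.39 / 154.0² = 9.859×10^4 lb
Factor of safety n = P_cr / P = 98.594 / 41.2 = 2.39

n ≈ 2.39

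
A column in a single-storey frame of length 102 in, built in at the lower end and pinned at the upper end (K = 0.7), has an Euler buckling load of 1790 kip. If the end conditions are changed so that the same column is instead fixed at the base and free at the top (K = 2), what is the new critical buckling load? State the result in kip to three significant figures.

P_cr ≈ 219 kip

P_cr ∝ 1/K², so P_cr,new = P_cr,old × (K_old/K_new)² = 1790 × (0.7/2)²
= 1790 × 0.1225 = 219 kip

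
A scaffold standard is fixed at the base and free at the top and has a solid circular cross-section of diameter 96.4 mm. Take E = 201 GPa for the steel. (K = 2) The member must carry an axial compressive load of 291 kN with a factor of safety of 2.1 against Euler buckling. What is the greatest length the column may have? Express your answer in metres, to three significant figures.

L_max ≈ 1.85 m

I = πd⁴/64 = π×96.4⁴/64 = 4.239×10^6 mm⁴
I = 4.239×10^-6 m⁴
Required critical load P_cr = n·P = 2.1 × 291 = 611.1 kN = 6.111×10^5 N
From P_cr = π²EI/(K·L)²:  L = (1/K)·√(π²EI/P_cr) = (1/2)·√(π²×2.01×10^11×4.239×10^-6/6.111×10^5)
L = 1.85 m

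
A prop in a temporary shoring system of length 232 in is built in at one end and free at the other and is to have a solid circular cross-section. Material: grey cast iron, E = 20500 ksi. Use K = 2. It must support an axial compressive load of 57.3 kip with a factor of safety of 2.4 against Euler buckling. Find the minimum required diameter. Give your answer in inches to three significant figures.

d ≈ 7.39 in

Required P_cr = n·P = 2.4 × 57.3 = 137.5 kip
L_e = K·L = 2 × 232 = 464.0 in
Required I = P_cr·L_e²/(π²E) = 1.375×10^5 × 464.0² / (π² × 2.05×10^7) = 146.3 in⁴
Solid circle: I = πd⁴/64  ⇒  d = (64I/π)^(1/4) = (64×146.3/π)^(1/4) = 7.39 in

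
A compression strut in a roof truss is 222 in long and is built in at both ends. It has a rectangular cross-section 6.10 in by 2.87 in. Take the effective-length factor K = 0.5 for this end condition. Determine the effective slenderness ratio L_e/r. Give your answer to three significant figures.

λ ≈ 134

Buckling occurs about the weak axis: I_min = h·b³/12 with b = 2.87 in (the shorter side).
I_min = 6.10×2.87³/12 = 12.02 in⁴
A = 17.51 in²;  r_min = √(I/A) = √(12.02/17.51) = 0.8285 in
L_e = K·L = 0.5 × 222 = 111.0 in
λ = L_e / r_min = 111.00 / 0.8285 = 134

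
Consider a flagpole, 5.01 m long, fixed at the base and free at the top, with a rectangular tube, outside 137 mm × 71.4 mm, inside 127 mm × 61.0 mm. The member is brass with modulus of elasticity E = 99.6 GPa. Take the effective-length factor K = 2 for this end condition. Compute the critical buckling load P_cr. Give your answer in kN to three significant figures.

P_cr ≈ 17.2 kN

Weak-axis I_min = (h_o·b_o³ − h_i·b_i³)/12 with b_o = 71.4, b_i = 61.00 mm (shorter outer/inner sides).
I_min = (137×71.4³ − 127.0×61.00³)/12 = 1.753×10^6 mm⁴
I = 1.753×10^6 mm⁴ = 1.753×10^-6 m⁴
Effective length L_e = K·L = 2 × 5.01 = 10.02 m
P_cr = π²EI / L_e² = π² × 99.6×10⁹ × 1.753×10^-6 / 10.02² = 1.717×10^4 N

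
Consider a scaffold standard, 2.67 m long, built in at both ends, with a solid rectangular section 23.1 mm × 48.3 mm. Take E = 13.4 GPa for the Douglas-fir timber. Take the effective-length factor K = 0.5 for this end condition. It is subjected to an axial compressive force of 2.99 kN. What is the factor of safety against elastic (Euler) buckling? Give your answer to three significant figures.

n ≈ 1.23

Buckling occurs about the weak axis: I_min = h·b³/12 with b = 23.1 mm (the shorter side).
I_min = 48.3×23.1³/12 = 4.961×10^4 mm⁴
I = 4.961×10^4 mm⁴ = 4.961×10^-8 m⁴
Effective length L_e = K·L = 0.5 × 2.67 = 1.335 m
P_cr = π²EI / L_e² = π² × 13.4×10⁹ × 4.961×10^-8 / 1.335² = 3.682×10^3 N
Factor of safety n = P_cr / P = 3.6817 / 2.99 = 1.23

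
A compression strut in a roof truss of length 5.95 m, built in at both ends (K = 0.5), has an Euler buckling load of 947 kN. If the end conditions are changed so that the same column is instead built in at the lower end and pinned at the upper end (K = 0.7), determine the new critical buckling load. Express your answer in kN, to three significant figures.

P_cr ≈ 483 kN

P_cr ∝ 1/K², so P_cr,new = P_cr,old × (K_old/K_new)² = 947 × (0.5/0.7)²
= 947 × 0.5102 = 483 kN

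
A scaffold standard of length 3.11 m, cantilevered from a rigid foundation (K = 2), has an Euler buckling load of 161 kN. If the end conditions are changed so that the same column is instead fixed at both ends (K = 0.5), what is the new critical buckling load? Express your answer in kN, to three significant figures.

P_cr ≈ 2580 kN

P_cr ∝ 1/K², so P_cr,new = P_cr,old × (K_old/K_new)² = 161 × (2/0.5)²
= 161 × 16.00 = 2580 kN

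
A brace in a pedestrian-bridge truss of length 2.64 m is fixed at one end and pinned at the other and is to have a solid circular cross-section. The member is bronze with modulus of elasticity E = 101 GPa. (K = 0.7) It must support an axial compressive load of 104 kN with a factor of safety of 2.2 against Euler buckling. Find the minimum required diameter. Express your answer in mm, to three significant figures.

Required P_cr = n·P = 2.2 × 104 = 228.8 kN
L_e = K·L = 0.7 × 2.64 = 1.848 m
Required I = P_cr·L_e²/(π²E) = 2.288×10^5 × 1.848² / (π² × 1.01×10^11) = 7.839×10^-7 m⁴
I_req = 7.839×10^5 mm⁴
Solid circle: I = πd⁴/64  ⇒  d = (64I/π)^(1/4) = (64×7.839×10^5/π)^(1/4) = 63.2 mm

d ≈ 63.2 mm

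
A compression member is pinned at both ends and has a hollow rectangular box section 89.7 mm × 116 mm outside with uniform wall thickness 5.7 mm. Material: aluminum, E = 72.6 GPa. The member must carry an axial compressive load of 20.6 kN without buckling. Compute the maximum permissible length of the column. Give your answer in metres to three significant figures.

L_max ≈ 9.86 m

Inner dimensions: h_i = 116 − 2×5.7 = 104.6 mm, b_i = 89.7 − 2×5.7 = 78.30 mm
Weak-axis I_min = (h_o·b_o³ − h_i·b_i³)/12 with b_o = 89.7, b_i = 78.30 mm (shorter outer/inner sides).
I_min = (116×89.7³ − 104.6×78.30³)/12 = 2.792×10^6 mm⁴
I = 2.792×10^-6 m⁴
At the buckling limit P_cr = P = 2.060×10^4 N
From P_cr = π²EI/(K·L)²:  L = (1/K)·√(π²EI/P_cr) = (1/1)·√(π²×7.26×10^10×2.792×10^-6/2.060×10^4)
L = 9.86 m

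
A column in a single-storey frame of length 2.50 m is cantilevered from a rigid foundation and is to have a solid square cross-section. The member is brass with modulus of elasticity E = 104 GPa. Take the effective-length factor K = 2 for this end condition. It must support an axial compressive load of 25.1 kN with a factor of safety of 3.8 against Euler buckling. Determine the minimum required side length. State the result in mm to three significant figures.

a ≈ 72.7 mm

Required P_cr = n·P = 3.8 × 25.1 = 95.38 kN
L_e = K·L = 2 × 2.50 = 5.000 m
Required I = P_cr·L_e²/(π²E) = 9.538×10^4 × 5.000² / (π² × 1.04×10^11) = 2.323×10^-6 m⁴
I_req = 2.323×10^6 mm⁴
Solid square: I = a⁴/12  ⇒  a = (12I)^(1/4) = (12×2.323×10^6)^(1/4) = 72.7 mm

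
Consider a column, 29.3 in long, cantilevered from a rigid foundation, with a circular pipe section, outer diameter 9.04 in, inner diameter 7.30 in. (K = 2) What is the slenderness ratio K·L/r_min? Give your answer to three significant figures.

d_o = 9.04 in, d_i = 7.30 in
I = π(d_o⁴ − d_i⁴)/64 = π(9.04⁴ − 7.300⁴)/64 = 188.4 in⁴
A = 22.33 in²;  r_min = √(I/A) = √(188.4/22.33) = 2.905 in
L_e = K·L = 2 × 29.3 = 58.60 in
λ = L_e / r_min = 58.600 / 2.905 = 20.2

λ ≈ 20.2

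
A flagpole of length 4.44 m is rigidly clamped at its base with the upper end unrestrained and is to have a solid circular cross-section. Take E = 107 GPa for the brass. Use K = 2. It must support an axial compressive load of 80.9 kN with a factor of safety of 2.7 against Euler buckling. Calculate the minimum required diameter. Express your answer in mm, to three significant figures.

d ≈ 135 mm

Required P_cr = n·P = 2.7 × 80.9 = 218.4 kN
L_e = K·L = 2 × 4.44 = 8.880 m
Required I = P_cr·L_e²/(π²E) = 2.184×10^5 × 8.880² / (π² × 1.07×10^11) = 1.631×10^-5 m⁴
I_req = 1.631×10^7 mm⁴
Solid circle: I = πd⁴/64  ⇒  d = (64I/π)^(1/4) = (64×1.631×10^7/π)^(1/4) = 135 mm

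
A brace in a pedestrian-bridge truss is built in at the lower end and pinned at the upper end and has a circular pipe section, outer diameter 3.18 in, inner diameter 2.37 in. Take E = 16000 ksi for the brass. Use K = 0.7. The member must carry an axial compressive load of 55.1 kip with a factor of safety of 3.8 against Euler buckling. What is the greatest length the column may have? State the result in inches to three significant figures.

L_max ≈ 73.1 in

d_o = 3.18 in, d_i = 2.37 in
I = π(d_o⁴ − d_i⁴)/64 = π(3.18⁴ − 2.370⁴)/64 = 3.471 in⁴
Required critical load P_cr = n·P = 3.8 × 55.1 = 209.4 kip = 2.094×10^5 lb
From P_cr = π²EI/(K·L)²:  L = (1/K)·√(π²EI/P_cr) = (1/0.7)·√(π²×1.60×10^7×3.471/2.094×10^5)
L = 73.1 in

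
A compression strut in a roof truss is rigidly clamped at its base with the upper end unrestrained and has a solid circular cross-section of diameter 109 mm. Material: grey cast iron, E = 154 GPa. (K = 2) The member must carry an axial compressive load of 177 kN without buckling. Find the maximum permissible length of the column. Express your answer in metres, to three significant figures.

L_max ≈ 3.86 m

I = πd⁴/64 = π×109⁴/64 = 6.929×10^6 mm⁴
I = 6.929×10^-6 m⁴
At the buckling limit P_cr = P = 1.770×10^5 N
From P_cr = π²EI/(K·L)²:  L = (1/K)·√(π²EI/P_cr) = (1/2)·√(π²×1.54×10^11×6.929×10^-6/1.770×10^5)
L = 3.86 m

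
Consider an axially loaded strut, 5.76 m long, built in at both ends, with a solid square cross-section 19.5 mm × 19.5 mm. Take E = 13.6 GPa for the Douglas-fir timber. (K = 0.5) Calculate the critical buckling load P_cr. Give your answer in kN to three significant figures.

I = a⁴/12 = 19.5⁴/12 = 1.205×10^4 mm⁴
I = 1.205×10^4 mm⁴ = 1.205×10^-8 m⁴
Effective length L_e = K·L = 0.5 × 5.76 = 2.880 m
P_cr = π²EI / L_e² = π² × 13.6×10⁹ × 1.205×10^-8 / 2.880² = 195.0 N

P_cr ≈ 0.195 kN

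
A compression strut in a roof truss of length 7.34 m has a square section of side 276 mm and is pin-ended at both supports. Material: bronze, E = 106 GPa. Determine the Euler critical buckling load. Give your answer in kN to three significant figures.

I = a⁴/12 = 276⁴/12 = 4.836×10^8 mm⁴
I = 4.836×10^8 mm⁴ = 4.836×10^-4 m⁴
Effective length L_e = K·L = 1 × 7.34 = 7.340 m
P_cr = π²EI / L_e² = π² × 106×10⁹ × 4.836×10^-4 / 7.340² = 9.390×10^6 N

P_cr ≈ 9390 kN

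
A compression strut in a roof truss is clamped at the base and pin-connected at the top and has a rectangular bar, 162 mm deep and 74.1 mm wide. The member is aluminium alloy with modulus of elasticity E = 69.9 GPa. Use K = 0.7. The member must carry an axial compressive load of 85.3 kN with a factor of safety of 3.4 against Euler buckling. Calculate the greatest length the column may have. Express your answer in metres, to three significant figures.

L_max ≈ 5.16 m

Buckling occurs about the weak axis: I_min = h·b³/12 with b = 74.1 mm (the shorter side).
I_min = 162×74.1³/12 = 5.493×10^6 mm⁴
I = 5.493×10^-6 m⁴
Required critical load P_cr = n·P = 3.4 × 85.3 = 290.0 kN = 2.900×10^5 N
From P_cr = π²EI/(K·L)²:  L = (1/K)·√(π²EI/P_cr) = (1/0.7)·√(π²×6.99×10^10×5.493×10^-6/2.900×10^5)
L = 5.16 m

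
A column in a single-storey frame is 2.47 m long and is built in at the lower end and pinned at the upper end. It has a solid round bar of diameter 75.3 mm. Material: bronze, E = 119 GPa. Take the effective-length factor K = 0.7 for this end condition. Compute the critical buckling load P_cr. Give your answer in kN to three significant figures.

I = πd⁴/64 = π×75.3⁴/64 = 1.578×10^6 mm⁴
I = 1.578×10^6 mm⁴ = 1.578×10^-6 m⁴
Effective length L_e = K·L = 0.7 × 2.47 = 1.729 m
P_cr = π²EI / L_e² = π² × 119×10⁹ × 1.578×10^-6 / 1.729² = 6.200×10^5 N

P_cr ≈ 620 kN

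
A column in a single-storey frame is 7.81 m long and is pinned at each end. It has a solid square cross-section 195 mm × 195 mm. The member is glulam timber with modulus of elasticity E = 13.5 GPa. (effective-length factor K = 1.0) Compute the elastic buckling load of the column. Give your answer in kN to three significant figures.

I = a⁴/12 = 195⁴/12 = 1.205×10^8 mm⁴
I = 1.205×10^8 mm⁴ = 1.205×10^-4 m⁴
Effective length L_e = K·L = 1 × 7.81 = 7.810 m
P_cr = π²EI / L_e² = π² × 13.5×10⁹ × 1.205×10^-4 / 7.810² = 2.632×10^5 N

P_cr ≈ 263 kN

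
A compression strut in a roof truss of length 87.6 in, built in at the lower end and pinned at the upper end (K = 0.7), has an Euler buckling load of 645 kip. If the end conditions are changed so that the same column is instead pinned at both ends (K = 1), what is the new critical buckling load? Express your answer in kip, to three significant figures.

P_cr ≈ 316 kip

P_cr ∝ 1/K², so P_cr,new = P_cr,old × (K_old/K_new)² = 645 × (0.7/1)²
= 645 × 0.4900 = 316 kip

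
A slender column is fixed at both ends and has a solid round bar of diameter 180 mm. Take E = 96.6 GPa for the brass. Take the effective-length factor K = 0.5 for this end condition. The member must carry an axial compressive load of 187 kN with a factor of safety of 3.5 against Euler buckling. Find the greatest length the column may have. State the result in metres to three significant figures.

L_max ≈ 17.3 m

I = πd⁴/64 = π×180⁴/64 = 5.153×10^7 mm⁴
I = 5.153×10^-5 m⁴
Required critical load P_cr = n·P = 3.5 × 187 = 654.5 kN = 6.545×10^5 N
From P_cr = π²EI/(K·L)²:  L = (1/K)·√(π²EI/P_cr) = (1/0.5)·√(π²×9.66×10^10×5.153×10^-5/6.545×10^5)
L = 17.3 m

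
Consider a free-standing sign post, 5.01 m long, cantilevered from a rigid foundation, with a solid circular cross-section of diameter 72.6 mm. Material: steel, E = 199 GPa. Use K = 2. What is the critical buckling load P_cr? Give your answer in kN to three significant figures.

I = πd⁴/64 = π×72.6⁴/64 = 1.364×10^6 mm⁴
I = 1.364×10^6 mm⁴ = 1.364×10^-6 m⁴
Effective length L_e = K·L = 2 × 5.01 = 10.02 m
P_cr = π²EI / L_e² = π² × 199×10⁹ × 1.364×10^-6 / 10.02² = 2.668×10^4 N

P_cr ≈ 26.7 kN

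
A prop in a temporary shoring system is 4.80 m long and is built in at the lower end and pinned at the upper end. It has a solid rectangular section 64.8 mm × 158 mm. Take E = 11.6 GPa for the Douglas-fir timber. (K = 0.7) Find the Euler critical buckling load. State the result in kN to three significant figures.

Buckling occurs about the weak axis: I_min = h·b³/12 with b = 64.8 mm (the shorter side).
I_min = 158×64.8³/12 = 3.583×10^6 mm⁴
I = 3.583×10^6 mm⁴ = 3.583×10^-6 m⁴
Effective length L_e = K·L = 0.7 × 4.80 = 3.360 m
P_cr = π²EI / L_e² = π² × 11.6×10⁹ × 3.583×10^-6 / 3.360² = 3.633×10^4 N

P_cr ≈ 36.3 kN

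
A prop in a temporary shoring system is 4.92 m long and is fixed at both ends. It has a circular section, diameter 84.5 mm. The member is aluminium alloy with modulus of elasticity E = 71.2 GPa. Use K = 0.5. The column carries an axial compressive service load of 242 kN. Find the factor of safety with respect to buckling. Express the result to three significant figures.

I = πd⁴/64 = π×84.5⁴/64 = 2.503×10^6 mm⁴
I = 2.503×10^6 mm⁴ = 2.503×10^-6 m⁴
Effective length L_e = K·L = 0.5 × 4.92 = 2.460 m
P_cr = π²EI / L_e² = π² × 71.2×10⁹ × 2.503×10^-6 / 2.460² = 2.906×10^5 N
Factor of safety n = P_cr / P = 290.61 / 242 = 1.20

n ≈ 1.20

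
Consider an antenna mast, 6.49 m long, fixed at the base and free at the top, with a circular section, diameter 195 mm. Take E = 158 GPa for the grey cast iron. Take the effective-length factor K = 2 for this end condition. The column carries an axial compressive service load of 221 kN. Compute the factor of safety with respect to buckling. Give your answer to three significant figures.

n ≈ 2.97

I = πd⁴/64 = π×195⁴/64 = 7.098×10^7 mm⁴
I = 7.098×10^7 mm⁴ = 7.098×10^-5 m⁴
Effective length L_e = K·L = 2 × 6.49 = 12.98 m
P_cr = π²EI / L_e² = π² × 158×10⁹ × 7.098×10^-5 / 12.98² = 6.569×10^5 N
Factor of safety n = P_cr / P = 656.93 / 221 = 2.97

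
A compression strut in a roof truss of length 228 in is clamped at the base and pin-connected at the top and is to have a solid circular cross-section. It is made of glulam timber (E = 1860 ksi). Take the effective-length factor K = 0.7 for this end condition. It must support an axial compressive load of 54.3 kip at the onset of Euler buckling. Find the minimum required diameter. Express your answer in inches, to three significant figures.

d ≈ 6.26 in

L_e = K·L = 0.7 × 228 = 159.6 in
Required I = P_cr·L_e²/(π²E) = 5.430×10^4 × 159.6² / (π² × 1.86×10^6) = 75.34 in⁴
Solid circle: I = πd⁴/64  ⇒  d = (64I/π)^(1/4) = (64×75.34/π)^(1/4) = 6.26 in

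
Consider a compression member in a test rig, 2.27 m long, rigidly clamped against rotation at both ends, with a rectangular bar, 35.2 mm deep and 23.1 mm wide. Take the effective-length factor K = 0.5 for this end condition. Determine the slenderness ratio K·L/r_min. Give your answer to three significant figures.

Buckling occurs about the weak axis: I_min = h·b³/12 with b = 23.1 mm (the shorter side).
I_min = 35.2×23.1³/12 = 3.616×10^4 mm⁴
A = 813.1 mm²;  r_min = √(I/A) = √(3.616×10^4/813.1) = 6.668 mm
L_e = K·L = 0.5 × 2.27 m = 1.135 m = 1135.0 mm
λ = L_e / r_min = 1135.0 / 6.668 = 170

λ ≈ 170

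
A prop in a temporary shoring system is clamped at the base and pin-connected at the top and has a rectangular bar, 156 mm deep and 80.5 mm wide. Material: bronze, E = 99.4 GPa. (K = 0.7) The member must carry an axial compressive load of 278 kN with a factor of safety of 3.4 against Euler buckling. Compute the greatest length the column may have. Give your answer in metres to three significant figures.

L_max ≈ 3.79 m

Buckling occurs about the weak axis: I_min = h·b³/12 with b = 80.5 mm (the shorter side).
I_min = 156×80.5³/12 = 6.782×10^6 mm⁴
I = 6.782×10^-6 m⁴
Required critical load P_cr = n·P = 3.4 × 278 = 945.2 kN = 9.452×10^5 N
From P_cr = π²EI/(K·L)²:  L = (1/K)·√(π²EI/P_cr) = (1/0.7)·√(π²×9.94×10^10×6.782×10^-6/9.452×10^5)
L = 3.79 m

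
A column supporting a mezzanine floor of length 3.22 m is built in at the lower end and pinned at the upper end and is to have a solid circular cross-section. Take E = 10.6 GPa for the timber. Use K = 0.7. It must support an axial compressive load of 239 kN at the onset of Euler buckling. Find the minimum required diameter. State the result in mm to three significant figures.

L_e = K·L = 0.7 × 3.22 = 2.254 m
Required I = P_cr·L_e²/(π²E) = 2.390×10^5 × 2.254² / (π² × 1.06×10^10) = 1.161×10^-5 m⁴
I_req = 1.161×10^7 mm⁴
Solid circle: I = πd⁴/64  ⇒  d = (64I/π)^(1/4) = (64×1.161×10^7/π)^(1/4) = 124 mm

d ≈ 124 mm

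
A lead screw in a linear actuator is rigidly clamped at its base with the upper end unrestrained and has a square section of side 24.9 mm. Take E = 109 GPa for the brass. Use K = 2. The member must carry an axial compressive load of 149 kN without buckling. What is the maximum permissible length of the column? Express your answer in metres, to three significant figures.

I = a⁴/12 = 24.9⁴/12 = 3.203×10^4 mm⁴
I = 3.203×10^-8 m⁴
At the buckling limit P_cr = P = 1.490×10^5 N
From P_cr = π²EI/(K·L)²:  L = (1/K)·√(π²EI/P_cr) = (1/2)·√(π²×1.09×10^11×3.203×10^-8/1.490×10^5)
L = 0.240 m

L_max ≈ 0.240 m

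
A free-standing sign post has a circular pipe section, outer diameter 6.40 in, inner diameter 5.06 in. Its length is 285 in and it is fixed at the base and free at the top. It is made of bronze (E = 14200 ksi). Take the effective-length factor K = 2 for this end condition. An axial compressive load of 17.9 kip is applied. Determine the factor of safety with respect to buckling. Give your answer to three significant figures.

n ≈ 1.21

d_o = 6.40 in, d_i = 5.06 in
I = π(d_o⁴ − d_i⁴)/64 = π(6.40⁴ − 5.060⁴)/64 = 50.18 in⁴
Effective length L_e = K·L = 2 × 285 = 570.0 in
P_cr = π²EI / L_e² = π² × 14200×10³ × 50.18 / 570.0² = 2.164×10^4 lb
Factor of safety n = P_cr / P = 21.644 / 17.9 = 1.21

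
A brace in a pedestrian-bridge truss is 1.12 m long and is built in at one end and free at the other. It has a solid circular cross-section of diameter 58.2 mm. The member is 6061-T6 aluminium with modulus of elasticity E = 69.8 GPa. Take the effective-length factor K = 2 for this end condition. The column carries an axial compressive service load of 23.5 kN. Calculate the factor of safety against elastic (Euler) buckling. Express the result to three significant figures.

I = πd⁴/64 = π×58.2⁴/64 = 5.632×10^5 mm⁴
I = 5.632×10^5 mm⁴ = 5.632×10^-7 m⁴
Effective length L_e = K·L = 2 × 1.12 = 2.240 m
P_cr = π²EI / L_e² = π² × 69.8×10⁹ × 5.632×10^-7 / 2.240² = 7.733×10^4 N
Factor of safety n = P_cr / P = 77.325 / 23.5 = 3.29

n ≈ 3.29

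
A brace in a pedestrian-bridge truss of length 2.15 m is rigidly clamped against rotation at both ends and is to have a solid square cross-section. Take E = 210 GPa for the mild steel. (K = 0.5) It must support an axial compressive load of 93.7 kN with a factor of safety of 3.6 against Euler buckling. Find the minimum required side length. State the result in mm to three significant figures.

a ≈ 38.8 mm

Required P_cr = n·P = 3.6 × 93.7 = 337.3 kN
L_e = K·L = 0.5 × 2.15 = 1.075 m
Required I = P_cr·L_e²/(π²E) = 3.373×10^5 × 1.075² / (π² × 2.10×10^11) = 1.881×10^-7 m⁴
I_req = 1.881×10^5 mm⁴
Solid square: I = a⁴/12  ⇒  a = (12I)^(1/4) = (12×1.881×10^5)^(1/4) = 38.8 mm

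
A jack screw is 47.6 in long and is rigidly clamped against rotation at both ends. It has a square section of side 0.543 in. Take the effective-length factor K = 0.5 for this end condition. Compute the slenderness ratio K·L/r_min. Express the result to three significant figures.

λ ≈ 152

For a square r = a/√12 = 0.543/√12 = 0.1568 in
L_e = K·L = 0.5 × 47.6 = 23.80 in
λ = L_e / r_min = 23.800 / 0.1568 = 152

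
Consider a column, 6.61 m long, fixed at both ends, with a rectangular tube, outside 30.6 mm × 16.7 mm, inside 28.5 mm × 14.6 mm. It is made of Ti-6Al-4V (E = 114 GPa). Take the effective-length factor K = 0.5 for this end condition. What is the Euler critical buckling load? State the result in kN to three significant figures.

P_cr ≈ 0.462 kN

Weak-axis I_min = (h_o·b_o³ − h_i·b_i³)/12 with b_o = 16.7, b_i = 14.60 mm (shorter outer/inner sides).
I_min = (30.6×16.7³ − 28.50×14.60³)/12 = 4.485×10^3 mm⁴
I = 4.485×10^3 mm⁴ = 4.485×10^-9 m⁴
Effective length L_e = K·L = 0.5 × 6.61 = 3.305 m
P_cr = π²EI / L_e² = π² × 114×10⁹ × 4.485×10^-9 / 3.305² = 462.0 N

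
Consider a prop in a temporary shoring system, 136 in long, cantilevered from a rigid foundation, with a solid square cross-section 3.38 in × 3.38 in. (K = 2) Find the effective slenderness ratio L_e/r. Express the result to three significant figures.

λ ≈ 279

For a square r = a/√12 = 3.38/√12 = 0.9757 in
L_e = K·L = 2 × 136 = 272.0 in
λ = L_e / r_min = 272.00 / 0.9757 = 279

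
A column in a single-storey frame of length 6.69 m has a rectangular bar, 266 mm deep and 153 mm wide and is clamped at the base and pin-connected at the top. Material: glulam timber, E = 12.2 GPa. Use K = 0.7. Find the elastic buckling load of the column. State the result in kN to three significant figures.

Buckling occurs about the weak axis: I_min = h·b³/12 with b = 153 mm (the shorter side).
I_min = 266×153³/12 = 7.939×10^7 mm⁴
I = 7.939×10^7 mm⁴ = 7.939×10^-5 m⁴
Effective length L_e = K·L = 0.7 × 6.69 = 4.683 m
P_cr = π²EI / L_e² = π² × 12.2×10⁹ × 7.939×10^-5 / 4.683² = 4.359×10^5 N

P_cr ≈ 436 kN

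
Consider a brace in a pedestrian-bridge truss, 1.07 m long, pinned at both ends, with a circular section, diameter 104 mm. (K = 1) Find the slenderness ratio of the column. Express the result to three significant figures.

I = πd⁴/64 = π×104⁴/64 = 5.743×10^6 mm⁴
A = 8.495×10^3 mm²;  r_min = √(I/A) = √(5.743×10^6/8.495×10^3) = 26.00 mm
L_e = K·L = 1 × 1.07 m = 1.070 m = 1070.0 mm
λ = L_e / r_min = 1070.0 / 26.00 = 41.2

λ ≈ 41.2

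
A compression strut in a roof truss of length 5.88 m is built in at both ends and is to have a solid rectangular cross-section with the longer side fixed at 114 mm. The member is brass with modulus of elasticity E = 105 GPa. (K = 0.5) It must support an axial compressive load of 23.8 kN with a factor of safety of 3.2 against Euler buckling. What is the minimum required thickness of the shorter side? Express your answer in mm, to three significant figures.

Required P_cr = n·P = 3.2 × 23.8 = 76.16 kN
L_e = K·L = 0.5 × 5.88 = 2.940 m
Required I = P_cr·L_e²/(π²E) = 7.616×10^4 × 2.940² / (π² × 1.05×10^11) = 6.352×10^-7 m⁴
I_req = 6.352×10^5 mm⁴
Rectangle, weak axis: I_min = h·b³/12 with h = 114 mm fixed  ⇒  b = (12I/h)^(1/3) = 40.6 mm

b ≈ 40.6 mm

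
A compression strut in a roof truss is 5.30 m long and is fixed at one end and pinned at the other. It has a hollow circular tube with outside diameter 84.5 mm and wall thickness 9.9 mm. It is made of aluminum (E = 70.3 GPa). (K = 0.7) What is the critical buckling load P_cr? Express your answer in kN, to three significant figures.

P_cr ≈ 82.8 kN

Inner diameter d_i = 84.5 − 2×9.9 = 64.70 mm
I = π(d_o⁴ − d_i⁴)/64 = π(84.5⁴ − 64.70⁴)/64 = 1.642×10^6 mm⁴
I = 1.642×10^6 mm⁴ = 1.642×10^-6 m⁴
Effective length L_e = K·L = 0.7 × 5.30 = 3.710 m
P_cr = π²EI / L_e² = π² × 70.3×10⁹ × 1.642×10^-6 / 3.710² = 8.279×10^4 N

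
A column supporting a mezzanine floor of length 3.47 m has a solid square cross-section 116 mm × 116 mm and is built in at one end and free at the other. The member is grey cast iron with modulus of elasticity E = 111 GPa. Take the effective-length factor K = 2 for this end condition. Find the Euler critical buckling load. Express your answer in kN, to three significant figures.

P_cr ≈ 343 kN

I = a⁴/12 = 116⁴/12 = 1.509×10^7 mm⁴
I = 1.509×10^7 mm⁴ = 1.509×10^-5 m⁴
Effective length L_e = K·L = 2 × 3.47 = 6.940 m
P_cr = π²EI / L_e² = π² × 111×10⁹ × 1.509×10^-5 / 6.940² = 3.432×10^5 N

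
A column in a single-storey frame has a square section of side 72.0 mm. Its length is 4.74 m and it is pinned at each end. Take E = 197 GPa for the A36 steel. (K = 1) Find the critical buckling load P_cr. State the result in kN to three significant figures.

I = a⁴/12 = 72.0⁴/12 = 2.239×10^6 mm⁴
I = 2.239×10^6 mm⁴ = 2.239×10^-6 m⁴
Effective length L_e = K·L = 1 × 4.74 = 4.740 m
P_cr = π²EI / L_e² = π² × 197×10⁹ × 2.239×10^-6 / 4.740² = 1.938×10^5 N

P_cr ≈ 194 kN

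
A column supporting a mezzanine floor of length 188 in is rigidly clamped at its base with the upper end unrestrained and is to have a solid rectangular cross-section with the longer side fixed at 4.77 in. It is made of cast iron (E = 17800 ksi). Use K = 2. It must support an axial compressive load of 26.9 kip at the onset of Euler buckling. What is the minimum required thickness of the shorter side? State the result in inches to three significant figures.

L_e = K·L = 2 × 188 = 376.0 in
Required I = P_cr·L_e²/(π²E) = 2.690×10^4 × 376.0² / (π² × 1.78×10^7) = 21.65 in⁴
Rectangle, weak axis: I_min = h·b³/12 with h = 4.77 in fixed  ⇒  b = (12I/h)^(1/3) = 3.79 in

b ≈ 3.79 in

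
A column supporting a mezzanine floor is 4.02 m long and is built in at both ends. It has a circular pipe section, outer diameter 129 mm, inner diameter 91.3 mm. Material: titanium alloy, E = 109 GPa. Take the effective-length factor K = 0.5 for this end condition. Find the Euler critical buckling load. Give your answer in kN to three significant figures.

P_cr ≈ 2710 kN

d_o = 129 mm, d_i = 91.3 mm
I = π(d_o⁴ − d_i⁴)/64 = π(129⁴ − 91.30⁴)/64 = 1.018×10^7 mm⁴
I = 1.018×10^7 mm⁴ = 1.018×10^-5 m⁴
Effective length L_e = K·L = 0.5 × 4.02 = 2.010 m
P_cr = π²EI / L_e² = π² × 109×10⁹ × 1.018×10^-5 / 2.010² = 2.711×10^6 N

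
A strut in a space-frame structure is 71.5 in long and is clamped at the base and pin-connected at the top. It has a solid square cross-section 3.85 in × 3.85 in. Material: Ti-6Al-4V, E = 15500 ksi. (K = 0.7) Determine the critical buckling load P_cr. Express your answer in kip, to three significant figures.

P_cr ≈ 1120 kip

I = a⁴/12 = 3.85⁴/12 = 18.31 in⁴
Effective length L_e = K·L = 0.7 × 71.5 = 50.05 in
P_cr = π²EI / L_e² = π² × 15500×10³ × 18.31 / 50.05² = 1.118×10^6 lb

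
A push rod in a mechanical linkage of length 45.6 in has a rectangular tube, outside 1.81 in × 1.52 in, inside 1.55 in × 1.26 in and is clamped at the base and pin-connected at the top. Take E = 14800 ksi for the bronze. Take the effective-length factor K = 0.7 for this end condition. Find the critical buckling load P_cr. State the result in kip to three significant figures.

P_cr ≈ 38.9 kip

Weak-axis I_min = (h_o·b_o³ − h_i·b_i³)/12 with b_o = 1.52, b_i = 1.260 in (shorter outer/inner sides).
I_min = (1.81×1.52³ − 1.550×1.260³)/12 = 0.2713 in⁴
Effective length L_e = K·L = 0.7 × 45.6 = 31.92 in
P_cr = π²EI / L_e² = π² × 14800×10³ × 0.2713 / 31.92² = 3.890×10^4 lb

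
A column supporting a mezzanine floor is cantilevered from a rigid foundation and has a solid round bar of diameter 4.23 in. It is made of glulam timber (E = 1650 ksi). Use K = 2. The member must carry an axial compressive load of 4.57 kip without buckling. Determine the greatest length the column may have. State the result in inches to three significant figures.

L_max ≈ 118 in

I = πd⁴/64 = π×4.23⁴/64 = 15.72 in⁴
At the buckling limit P_cr = P = 4.570×10^3 lb
From P_cr = π²EI/(K·L)²:  L = (1/K)·√(π²EI/P_cr) = (1/2)·√(π²×1.65×10^6×15.72/4.570×10^3)
L = 118 in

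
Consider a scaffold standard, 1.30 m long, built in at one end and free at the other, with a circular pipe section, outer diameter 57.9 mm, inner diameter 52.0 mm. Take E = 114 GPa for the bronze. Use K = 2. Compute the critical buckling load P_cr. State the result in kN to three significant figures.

d_o = 57.9 mm, d_i = 52.0 mm
I = π(d_o⁴ − d_i⁴)/64 = π(57.9⁴ − 52.00⁴)/64 = 1.928×10^5 mm⁴
I = 1.928×10^5 mm⁴ = 1.928×10^-7 m⁴
Effective length L_e = K·L = 2 × 1.30 = 2.600 m
P_cr = π²EI / L_e² = π² × 114×10⁹ × 1.928×10^-7 / 2.600² = 3.208×10^4 N

P_cr ≈ 32.1 kN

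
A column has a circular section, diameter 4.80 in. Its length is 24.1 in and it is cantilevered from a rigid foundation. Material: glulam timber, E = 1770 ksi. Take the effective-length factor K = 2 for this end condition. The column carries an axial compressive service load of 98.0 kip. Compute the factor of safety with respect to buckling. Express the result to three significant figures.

I = πd⁴/64 = π×4.80⁴/64 = 26.06 in⁴
Effective length L_e = K·L = 2 × 24.1 = 48.20 in
P_cr = π²EI / L_e² = π² × 1770×10³ × 26.06 / 48.20² = 1.959×10^5 lb
Factor of safety n = P_cr / P = 195.94 / 98.0 = 2.00

n ≈ 2.00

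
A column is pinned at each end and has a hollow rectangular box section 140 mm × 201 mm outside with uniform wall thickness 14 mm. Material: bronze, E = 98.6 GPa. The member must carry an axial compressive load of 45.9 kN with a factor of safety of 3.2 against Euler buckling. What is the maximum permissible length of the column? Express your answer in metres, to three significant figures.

L_max ≈ 13.1 m

Inner dimensions: h_i = 201 − 2×14 = 173.0 mm, b_i = 140 − 2×14 = 112.0 mm
Weak-axis I_min = (h_o·b_o³ − h_i·b_i³)/12 with b_o = 140, b_i = 112.0 mm (shorter outer/inner sides).
I_min = (201×140³ − 173.0×112.0³)/12 = 2.571×10^7 mm⁴
I = 2.571×10^-5 m⁴
Required critical load P_cr = n·P = 3.2 × 45.9 = 146.9 kN = 1.469×10^5 N
From P_cr = π²EI/(K·L)²:  L = (1/K)·√(π²EI/P_cr) = (1/1)·√(π²×9.86×10^10×2.571×10^-5/1.469×10^5)
L = 13.1 m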